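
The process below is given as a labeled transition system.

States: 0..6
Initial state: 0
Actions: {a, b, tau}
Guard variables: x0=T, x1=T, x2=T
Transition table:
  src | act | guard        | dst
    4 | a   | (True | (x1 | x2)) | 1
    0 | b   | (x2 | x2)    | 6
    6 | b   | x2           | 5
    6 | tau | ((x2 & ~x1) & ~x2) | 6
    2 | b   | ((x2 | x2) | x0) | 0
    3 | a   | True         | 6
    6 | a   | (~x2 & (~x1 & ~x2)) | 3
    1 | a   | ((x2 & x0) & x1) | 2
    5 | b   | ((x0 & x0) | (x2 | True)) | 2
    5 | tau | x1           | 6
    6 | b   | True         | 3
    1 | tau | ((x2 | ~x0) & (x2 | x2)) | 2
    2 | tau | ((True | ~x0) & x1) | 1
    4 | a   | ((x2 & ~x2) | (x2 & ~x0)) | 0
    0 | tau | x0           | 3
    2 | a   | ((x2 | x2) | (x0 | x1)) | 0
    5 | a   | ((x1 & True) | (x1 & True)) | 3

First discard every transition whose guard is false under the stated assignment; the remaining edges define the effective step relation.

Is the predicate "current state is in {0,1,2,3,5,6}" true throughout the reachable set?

Allowed set {0,1,2,3,5,6}
R = {0,1,2,3,5,6}
  0: ✓
  1: ✓
  2: ✓
  3: ✓
  5: ✓
  6: ✓

Answer: INVARIANT HOLDS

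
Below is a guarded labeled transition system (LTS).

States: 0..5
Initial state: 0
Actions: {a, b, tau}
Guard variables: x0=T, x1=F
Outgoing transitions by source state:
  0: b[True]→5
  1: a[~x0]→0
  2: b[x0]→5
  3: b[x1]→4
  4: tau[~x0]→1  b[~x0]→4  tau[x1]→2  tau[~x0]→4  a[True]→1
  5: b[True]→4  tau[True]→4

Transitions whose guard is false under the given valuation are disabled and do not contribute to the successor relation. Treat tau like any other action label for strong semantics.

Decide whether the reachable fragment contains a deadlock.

Reach set: {0,1,4,5}
  0: b→5  [deg 1]
  1: ∅  [deadlock]
  4: a→1  [deg 1]
  5: b→4  tau→4  [deg 2]
trace reaching 1: b·b·a

Answer: DEADLOCK at state 1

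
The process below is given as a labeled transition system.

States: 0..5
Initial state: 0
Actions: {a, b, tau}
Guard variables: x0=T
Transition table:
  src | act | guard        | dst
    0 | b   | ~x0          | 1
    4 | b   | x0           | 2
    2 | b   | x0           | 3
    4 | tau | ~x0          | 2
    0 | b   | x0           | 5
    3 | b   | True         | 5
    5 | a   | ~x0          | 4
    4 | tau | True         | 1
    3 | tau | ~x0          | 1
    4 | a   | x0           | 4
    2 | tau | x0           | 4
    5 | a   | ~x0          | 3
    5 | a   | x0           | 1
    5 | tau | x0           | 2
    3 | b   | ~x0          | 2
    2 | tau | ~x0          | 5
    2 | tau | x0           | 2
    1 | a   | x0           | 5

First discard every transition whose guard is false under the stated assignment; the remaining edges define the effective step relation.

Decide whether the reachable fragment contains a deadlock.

Reach set: {0,1,2,3,4,5}
  0: b→5  [1 exit(s)]
  1: a→5  [1 exit(s)]
  2: b→3  tau→2  tau→4  [3 exit(s)]
  3: b→5  [1 exit(s)]
  4: a→4  b→2  tau→1  [3 exit(s)]
  5: a→1  tau→2  [2 exit(s)]

Answer: DEADLOCK-FREE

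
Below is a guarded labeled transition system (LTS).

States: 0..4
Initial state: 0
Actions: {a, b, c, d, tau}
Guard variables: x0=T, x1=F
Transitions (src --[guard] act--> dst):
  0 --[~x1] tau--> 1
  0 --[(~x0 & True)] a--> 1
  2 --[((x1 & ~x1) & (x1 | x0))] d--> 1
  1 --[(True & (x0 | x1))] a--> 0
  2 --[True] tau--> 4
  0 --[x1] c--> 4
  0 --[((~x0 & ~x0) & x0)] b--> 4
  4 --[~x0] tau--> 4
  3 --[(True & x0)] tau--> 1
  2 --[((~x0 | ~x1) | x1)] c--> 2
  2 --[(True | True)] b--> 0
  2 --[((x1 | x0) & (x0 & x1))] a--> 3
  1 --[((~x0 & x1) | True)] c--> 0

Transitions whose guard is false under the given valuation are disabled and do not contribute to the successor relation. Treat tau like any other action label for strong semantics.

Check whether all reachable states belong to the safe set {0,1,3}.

Safe = {0,1,3}
Reach set: {0,1}
  0: ok
  1: ok

Answer: INVARIANT HOLDS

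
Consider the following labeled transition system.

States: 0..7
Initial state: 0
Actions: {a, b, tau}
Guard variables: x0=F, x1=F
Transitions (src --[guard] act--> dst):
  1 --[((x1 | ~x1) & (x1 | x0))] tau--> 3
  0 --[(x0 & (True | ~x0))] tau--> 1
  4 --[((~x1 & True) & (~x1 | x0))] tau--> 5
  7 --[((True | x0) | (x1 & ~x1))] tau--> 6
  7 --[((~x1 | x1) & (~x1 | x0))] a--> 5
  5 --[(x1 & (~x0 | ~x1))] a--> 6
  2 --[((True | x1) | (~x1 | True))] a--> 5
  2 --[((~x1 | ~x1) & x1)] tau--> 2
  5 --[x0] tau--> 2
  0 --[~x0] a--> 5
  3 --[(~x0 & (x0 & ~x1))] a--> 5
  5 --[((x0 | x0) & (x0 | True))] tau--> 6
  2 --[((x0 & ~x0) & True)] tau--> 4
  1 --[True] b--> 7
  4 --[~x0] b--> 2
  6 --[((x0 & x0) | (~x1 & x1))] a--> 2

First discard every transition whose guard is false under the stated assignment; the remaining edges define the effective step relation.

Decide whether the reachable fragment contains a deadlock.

R = {0,5}
  0: a→5  [1 exit(s)]
  5: ∅  [no exit]
trace reaching 5: a

Answer: DEADLOCK at state 5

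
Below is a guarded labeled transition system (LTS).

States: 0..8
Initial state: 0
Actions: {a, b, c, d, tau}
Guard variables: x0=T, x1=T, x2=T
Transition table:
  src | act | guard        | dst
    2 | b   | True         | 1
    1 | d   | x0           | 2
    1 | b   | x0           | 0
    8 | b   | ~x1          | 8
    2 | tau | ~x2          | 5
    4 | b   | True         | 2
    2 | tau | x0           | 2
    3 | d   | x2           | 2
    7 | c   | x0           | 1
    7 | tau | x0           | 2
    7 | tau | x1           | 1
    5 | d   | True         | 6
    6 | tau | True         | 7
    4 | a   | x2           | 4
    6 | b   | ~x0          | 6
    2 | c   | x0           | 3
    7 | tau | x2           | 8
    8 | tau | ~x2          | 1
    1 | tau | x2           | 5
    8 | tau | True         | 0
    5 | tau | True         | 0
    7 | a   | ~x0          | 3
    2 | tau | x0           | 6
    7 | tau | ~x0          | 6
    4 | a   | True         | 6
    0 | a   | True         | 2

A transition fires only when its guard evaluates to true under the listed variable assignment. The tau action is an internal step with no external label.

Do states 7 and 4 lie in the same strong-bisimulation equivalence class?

Refine partition for ~:
  P[0] = {{0,1,2,3,4,5,6,7,8}}
  P[1] = {{0},{1},{2},{3},{4},{5},{6,8},{7}}
  P[2] = {{0},{1},{2},{3},{4},{5},{6},{7},{8}}
9 equivalence class(es) (converged in 3)
[7]={7}  [4]={4}

Answer: NOT BISIMILAR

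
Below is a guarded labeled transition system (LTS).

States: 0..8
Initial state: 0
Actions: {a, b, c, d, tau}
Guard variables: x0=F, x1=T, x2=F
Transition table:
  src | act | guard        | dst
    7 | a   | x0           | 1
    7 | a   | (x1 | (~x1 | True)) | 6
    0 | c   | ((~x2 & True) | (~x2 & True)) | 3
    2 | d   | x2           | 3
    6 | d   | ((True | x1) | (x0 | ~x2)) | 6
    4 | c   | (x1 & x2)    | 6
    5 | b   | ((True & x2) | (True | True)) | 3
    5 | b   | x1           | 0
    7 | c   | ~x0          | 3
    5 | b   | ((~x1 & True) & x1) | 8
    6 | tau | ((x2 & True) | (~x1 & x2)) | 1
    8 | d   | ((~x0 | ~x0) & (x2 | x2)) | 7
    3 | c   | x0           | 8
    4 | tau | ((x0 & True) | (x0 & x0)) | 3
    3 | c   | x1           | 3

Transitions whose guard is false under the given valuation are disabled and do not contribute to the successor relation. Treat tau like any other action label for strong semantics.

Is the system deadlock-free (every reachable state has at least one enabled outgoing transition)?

Reach set: {0,3}
  0: c→3  [1 exit(s)]
  3: c→3  [1 exit(s)]

Answer: DEADLOCK-FREE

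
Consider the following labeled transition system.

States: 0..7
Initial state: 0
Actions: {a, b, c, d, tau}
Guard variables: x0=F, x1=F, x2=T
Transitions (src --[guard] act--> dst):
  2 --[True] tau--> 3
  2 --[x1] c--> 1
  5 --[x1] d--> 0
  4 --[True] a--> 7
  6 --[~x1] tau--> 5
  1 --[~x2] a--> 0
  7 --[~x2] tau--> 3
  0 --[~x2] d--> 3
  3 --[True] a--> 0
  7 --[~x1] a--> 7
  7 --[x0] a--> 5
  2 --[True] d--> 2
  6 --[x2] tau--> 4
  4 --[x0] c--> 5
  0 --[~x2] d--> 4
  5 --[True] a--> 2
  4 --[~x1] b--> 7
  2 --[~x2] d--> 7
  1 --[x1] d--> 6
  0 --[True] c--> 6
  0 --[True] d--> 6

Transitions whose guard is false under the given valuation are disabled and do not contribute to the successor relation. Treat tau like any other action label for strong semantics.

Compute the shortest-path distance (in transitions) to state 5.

Layered search for 5:
  L0 = {0}
  L1 = {6}
  L2 = {4,5}
depth(5)=2, e.g. c·tau

Answer: 2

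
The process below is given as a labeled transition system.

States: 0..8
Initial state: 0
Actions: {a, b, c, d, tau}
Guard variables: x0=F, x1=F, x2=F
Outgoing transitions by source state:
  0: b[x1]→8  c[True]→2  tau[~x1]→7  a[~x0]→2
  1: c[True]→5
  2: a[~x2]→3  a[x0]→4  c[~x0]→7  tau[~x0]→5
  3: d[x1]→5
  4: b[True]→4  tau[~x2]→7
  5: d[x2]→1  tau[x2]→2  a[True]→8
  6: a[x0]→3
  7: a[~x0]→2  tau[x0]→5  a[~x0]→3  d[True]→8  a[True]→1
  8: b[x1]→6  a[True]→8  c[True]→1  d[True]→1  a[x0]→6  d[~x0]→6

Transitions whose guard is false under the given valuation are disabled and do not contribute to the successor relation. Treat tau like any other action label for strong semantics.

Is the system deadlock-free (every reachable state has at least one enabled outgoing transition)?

Answer: DEADLOCK at state 3

Working:
Reachable = {0,1,2,3,5,6,7,8}
  0: a→2  c→2  tau→7  [3 out]
  1: c→5  [1 out]
  2: a→3  c→7  tau→5  [3 out]
  3: ∅  [deadlock]
  5: a→8  [1 out]
  6: ∅  [deadlock]
  7: a→1  a→2  a→3  d→8  [4 out]
  8: a→8  c→1  d→1  d→6  [4 out]
Path to 3: c·a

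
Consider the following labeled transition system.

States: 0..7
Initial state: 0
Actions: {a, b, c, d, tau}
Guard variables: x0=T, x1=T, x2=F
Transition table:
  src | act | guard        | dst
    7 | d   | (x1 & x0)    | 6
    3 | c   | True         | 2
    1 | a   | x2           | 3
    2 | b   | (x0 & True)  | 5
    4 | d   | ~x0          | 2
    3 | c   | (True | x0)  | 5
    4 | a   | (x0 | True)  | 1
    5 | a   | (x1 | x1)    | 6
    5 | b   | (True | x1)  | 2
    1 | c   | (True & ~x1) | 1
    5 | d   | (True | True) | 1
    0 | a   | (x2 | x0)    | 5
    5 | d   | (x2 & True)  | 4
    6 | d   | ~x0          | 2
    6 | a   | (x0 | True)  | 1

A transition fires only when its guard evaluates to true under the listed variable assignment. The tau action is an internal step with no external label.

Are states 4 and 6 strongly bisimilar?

Answer: BISIMILAR

Analysis:
Compute ~ classes (split until stable):
  P[0] = {{0,1,2,3,4,5,6,7}}
  P[1] = {{0,4,6},{1},{2},{3},{5},{7}}
  P[2] = {{0},{1},{2},{3},{4,6},{5},{7}}
Fixed point at round 3; 7 class(es).
4∈{4,6}, 6∈{4,6}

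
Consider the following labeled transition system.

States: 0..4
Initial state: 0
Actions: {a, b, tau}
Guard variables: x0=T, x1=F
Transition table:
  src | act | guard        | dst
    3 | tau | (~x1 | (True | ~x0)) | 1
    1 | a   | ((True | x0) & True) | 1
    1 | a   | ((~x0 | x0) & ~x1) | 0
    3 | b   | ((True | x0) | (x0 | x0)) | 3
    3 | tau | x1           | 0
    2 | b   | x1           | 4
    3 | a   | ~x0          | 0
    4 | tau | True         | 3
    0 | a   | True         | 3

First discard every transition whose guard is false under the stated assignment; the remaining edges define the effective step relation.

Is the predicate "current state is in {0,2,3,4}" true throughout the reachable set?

Answer: INVARIANT VIOLATED at state 1

Trace:
Inv-set: {0,2,3,4}
R = {0,1,3}
  0: ✓
  1: outside
  3: ✓
witness against invariant: a·tau → 1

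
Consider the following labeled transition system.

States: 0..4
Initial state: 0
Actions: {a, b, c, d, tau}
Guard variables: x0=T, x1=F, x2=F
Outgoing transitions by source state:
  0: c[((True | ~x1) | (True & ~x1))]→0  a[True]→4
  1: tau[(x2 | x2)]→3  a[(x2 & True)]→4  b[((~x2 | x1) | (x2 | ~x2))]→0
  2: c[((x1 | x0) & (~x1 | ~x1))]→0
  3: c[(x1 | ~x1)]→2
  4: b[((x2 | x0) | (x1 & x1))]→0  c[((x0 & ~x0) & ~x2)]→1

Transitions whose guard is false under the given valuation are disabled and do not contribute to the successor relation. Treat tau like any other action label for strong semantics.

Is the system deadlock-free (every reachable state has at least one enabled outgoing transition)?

Answer: DEADLOCK-FREE

Analysis:
Reachable = {0,4}
  0: a→4  c→0  [2 out]
  4: b→0  [1 out]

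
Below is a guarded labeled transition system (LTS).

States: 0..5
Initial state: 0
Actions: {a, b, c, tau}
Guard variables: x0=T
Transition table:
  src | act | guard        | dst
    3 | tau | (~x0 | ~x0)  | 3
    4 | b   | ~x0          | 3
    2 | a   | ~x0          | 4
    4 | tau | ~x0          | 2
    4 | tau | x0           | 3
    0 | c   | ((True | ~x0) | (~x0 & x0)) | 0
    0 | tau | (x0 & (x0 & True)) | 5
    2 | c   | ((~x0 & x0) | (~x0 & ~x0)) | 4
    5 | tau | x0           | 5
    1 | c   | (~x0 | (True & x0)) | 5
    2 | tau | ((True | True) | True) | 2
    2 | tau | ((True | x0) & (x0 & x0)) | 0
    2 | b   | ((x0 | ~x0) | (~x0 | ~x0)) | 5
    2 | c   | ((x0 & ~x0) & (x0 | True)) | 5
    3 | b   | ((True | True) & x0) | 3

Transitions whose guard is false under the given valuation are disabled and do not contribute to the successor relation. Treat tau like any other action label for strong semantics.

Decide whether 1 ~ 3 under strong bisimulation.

Bisimulation quotient by refinement:
  π0 = {{0,1,2,3,4,5}}
  π1 = {{0},{1},{2},{3},{4,5}}
  π2 = {{0},{1},{2},{3},{4},{5}}
stable after 3 split(s): 6 block(s)
class of 1: {1}; class of 3: {3}

Answer: NOT BISIMILAR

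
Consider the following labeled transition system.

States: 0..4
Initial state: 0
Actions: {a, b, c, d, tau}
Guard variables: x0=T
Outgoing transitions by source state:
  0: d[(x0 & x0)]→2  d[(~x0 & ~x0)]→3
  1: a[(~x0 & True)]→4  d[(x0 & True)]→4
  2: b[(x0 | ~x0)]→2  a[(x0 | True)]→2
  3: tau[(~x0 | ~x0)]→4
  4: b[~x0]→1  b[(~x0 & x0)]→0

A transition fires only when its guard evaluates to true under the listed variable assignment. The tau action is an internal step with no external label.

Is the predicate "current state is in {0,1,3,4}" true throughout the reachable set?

Answer: INVARIANT VIOLATED at state 2

Analysis:
Allowed set {0,1,3,4}
Reach set: {0,2}
  0: safe
  2: outside
counterexample path to 2: d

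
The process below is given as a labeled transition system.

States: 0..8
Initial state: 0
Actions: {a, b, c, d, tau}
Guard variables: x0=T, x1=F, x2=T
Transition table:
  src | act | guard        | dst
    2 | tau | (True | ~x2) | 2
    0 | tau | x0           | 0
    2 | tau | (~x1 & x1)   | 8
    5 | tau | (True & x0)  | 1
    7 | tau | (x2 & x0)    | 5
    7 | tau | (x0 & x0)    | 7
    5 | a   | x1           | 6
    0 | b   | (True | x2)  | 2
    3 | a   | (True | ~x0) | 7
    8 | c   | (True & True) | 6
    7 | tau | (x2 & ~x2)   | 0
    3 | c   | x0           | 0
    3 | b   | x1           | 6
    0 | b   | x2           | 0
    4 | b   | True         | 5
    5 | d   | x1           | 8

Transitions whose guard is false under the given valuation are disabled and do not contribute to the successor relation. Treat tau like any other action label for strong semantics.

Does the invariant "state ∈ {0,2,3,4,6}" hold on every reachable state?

Answer: INVARIANT HOLDS

Working:
Safe = {0,2,3,4,6}
R = {0,2}
  0: safe
  2: safe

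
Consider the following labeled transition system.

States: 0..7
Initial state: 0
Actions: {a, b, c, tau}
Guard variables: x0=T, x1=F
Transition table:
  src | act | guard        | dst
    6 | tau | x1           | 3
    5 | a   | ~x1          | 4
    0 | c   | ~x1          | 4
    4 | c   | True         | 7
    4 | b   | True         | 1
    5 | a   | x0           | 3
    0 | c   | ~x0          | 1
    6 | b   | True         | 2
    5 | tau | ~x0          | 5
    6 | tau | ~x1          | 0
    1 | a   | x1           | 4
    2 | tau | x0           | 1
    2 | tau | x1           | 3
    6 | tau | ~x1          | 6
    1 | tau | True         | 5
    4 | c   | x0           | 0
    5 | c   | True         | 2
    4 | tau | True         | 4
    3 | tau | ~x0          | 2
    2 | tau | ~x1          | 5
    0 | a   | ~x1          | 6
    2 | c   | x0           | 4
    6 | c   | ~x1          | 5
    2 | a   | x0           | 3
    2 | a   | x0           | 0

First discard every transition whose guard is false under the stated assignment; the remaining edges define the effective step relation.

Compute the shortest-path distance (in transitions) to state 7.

Breadth-first toward 7:
  L0 = {0}
  L1 = {4,6}
  L2 = {1,2,5,7}
7 enters at depth 2; path c·c

Answer: 2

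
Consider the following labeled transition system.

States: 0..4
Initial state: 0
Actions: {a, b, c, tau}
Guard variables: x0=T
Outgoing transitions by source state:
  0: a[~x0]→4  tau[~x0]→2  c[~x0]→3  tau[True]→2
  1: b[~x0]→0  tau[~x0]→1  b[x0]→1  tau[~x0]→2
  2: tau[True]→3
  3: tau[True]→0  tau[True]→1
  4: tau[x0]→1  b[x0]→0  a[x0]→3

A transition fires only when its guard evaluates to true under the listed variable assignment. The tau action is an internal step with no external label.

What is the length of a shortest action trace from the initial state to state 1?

Answer: 3

Analysis:
BFS to 1:
  L0 = {0}
  L1 = {2}
  L2 = {3}
  L3 = {1}
1 enters at depth 3; path tau·tau·tau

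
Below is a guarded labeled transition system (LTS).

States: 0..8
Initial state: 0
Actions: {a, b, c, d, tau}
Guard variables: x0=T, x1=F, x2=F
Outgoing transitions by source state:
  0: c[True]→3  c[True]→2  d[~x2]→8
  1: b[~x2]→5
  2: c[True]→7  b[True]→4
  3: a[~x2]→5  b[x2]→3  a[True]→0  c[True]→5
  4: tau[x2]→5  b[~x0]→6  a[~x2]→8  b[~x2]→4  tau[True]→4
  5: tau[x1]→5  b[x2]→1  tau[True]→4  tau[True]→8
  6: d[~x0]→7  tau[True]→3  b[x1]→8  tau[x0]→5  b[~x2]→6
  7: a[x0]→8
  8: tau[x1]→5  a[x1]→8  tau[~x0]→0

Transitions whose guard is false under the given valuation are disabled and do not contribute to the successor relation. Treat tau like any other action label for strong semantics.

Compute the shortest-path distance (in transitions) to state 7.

Answer: 2

Trace:
Breadth-first toward 7:
  Layer 0: {0}
  Layer 1: {2,3,8}
  Layer 2: {4,5,7}
first hit 7 at d=2 via c·c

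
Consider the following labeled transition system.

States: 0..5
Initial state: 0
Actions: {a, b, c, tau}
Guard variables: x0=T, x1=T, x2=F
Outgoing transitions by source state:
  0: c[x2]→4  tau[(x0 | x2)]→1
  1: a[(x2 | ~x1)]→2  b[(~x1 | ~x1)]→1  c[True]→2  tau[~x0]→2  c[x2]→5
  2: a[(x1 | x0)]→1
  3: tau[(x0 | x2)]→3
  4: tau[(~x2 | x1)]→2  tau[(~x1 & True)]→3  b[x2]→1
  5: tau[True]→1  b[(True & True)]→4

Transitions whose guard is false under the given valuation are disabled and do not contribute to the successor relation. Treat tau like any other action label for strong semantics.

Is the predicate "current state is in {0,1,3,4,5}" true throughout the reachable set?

Answer: INVARIANT VIOLATED at state 2

Trace:
Allowed set {0,1,3,4,5}
Reach set: {0,1,2}
  0: ✓
  1: ✓
  2: outside
witness against invariant: tau·c → 2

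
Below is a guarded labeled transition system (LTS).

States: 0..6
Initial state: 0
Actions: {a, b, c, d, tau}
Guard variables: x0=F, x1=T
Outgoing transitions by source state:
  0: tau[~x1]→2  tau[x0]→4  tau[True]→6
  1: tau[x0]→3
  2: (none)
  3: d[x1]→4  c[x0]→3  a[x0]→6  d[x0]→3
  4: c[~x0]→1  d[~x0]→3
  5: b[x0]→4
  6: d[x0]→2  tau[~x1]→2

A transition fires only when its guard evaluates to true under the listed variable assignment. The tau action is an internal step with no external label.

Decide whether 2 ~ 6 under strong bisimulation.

Compute ~ classes (split until stable):
  π0 = {{0,1,2,3,4,5,6}}
  π1 = {{0},{1,2,5,6},{3},{4}}
stable after 2 split(s): 4 block(s)
class of 2: {1,2,5,6}; class of 6: {1,2,5,6}

Answer: BISIMILAR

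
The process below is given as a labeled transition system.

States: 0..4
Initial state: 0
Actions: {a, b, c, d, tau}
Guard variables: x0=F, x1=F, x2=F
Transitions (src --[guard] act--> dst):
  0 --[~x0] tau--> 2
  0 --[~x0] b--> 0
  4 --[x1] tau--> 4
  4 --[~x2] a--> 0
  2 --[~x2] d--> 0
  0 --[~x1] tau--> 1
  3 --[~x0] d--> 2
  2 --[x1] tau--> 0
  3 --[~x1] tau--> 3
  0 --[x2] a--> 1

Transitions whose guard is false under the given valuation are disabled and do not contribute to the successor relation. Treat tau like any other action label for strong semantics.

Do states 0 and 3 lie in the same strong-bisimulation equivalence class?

Refine partition for ~:
  round 0: {{0,1,2,3,4}}
  round 1: {{0},{1},{2},{3},{4}}
stable after 2 split(s): 5 block(s)
[0]={0}  [3]={3}

Answer: NOT BISIMILAR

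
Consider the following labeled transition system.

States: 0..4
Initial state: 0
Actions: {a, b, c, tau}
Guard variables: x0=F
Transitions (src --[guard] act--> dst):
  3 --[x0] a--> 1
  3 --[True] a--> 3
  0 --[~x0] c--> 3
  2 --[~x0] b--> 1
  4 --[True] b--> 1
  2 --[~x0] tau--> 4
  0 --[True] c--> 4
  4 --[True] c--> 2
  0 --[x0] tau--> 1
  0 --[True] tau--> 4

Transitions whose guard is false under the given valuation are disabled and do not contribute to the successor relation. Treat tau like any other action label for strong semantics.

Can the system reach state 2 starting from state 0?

Guard filter leaves 8 enabled edge(s).
depth 0: {0}
depth 1: {3,4}  now seen {0,3,4}
depth 2: {1,2}  now seen {0,1,2,3,4}
R = {0,1,2,3,4}
trace reaching 2: c·c

Answer: REACHABLE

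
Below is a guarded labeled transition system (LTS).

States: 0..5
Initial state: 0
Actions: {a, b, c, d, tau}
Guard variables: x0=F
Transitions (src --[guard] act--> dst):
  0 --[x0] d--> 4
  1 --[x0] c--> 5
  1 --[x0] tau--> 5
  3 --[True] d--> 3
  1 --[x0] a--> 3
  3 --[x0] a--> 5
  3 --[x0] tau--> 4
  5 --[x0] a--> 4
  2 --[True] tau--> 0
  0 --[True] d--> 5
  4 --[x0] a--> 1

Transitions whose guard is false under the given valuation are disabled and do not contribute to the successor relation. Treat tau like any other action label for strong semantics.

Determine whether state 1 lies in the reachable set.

Answer: UNREACHABLE

Working:
3 transition(s) survive guard evaluation.
Layer 0: {0}
Layer 1: {5}  now seen {0,5}
R = {0,5}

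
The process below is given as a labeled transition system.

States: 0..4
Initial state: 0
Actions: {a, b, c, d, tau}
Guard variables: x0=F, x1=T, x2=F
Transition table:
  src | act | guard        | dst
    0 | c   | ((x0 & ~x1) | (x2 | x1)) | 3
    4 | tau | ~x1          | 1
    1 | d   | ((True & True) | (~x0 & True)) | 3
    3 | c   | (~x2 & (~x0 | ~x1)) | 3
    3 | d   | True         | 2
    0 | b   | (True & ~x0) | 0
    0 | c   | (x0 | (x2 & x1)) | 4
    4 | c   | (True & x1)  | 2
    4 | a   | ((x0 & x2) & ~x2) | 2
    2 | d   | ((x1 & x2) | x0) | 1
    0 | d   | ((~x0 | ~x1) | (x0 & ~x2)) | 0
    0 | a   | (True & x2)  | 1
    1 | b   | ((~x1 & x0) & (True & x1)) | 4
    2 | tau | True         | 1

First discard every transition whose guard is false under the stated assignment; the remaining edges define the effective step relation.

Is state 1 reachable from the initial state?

8 transition(s) survive guard evaluation.
depth 0: {0}
depth 1: {3}  cumulative {0,3}
depth 2: {2}  cumulative {0,2,3}
depth 3: {1}  cumulative {0,1,2,3}
Reachable = {0,1,2,3}
witness 1: c·d·tau

Answer: REACHABLE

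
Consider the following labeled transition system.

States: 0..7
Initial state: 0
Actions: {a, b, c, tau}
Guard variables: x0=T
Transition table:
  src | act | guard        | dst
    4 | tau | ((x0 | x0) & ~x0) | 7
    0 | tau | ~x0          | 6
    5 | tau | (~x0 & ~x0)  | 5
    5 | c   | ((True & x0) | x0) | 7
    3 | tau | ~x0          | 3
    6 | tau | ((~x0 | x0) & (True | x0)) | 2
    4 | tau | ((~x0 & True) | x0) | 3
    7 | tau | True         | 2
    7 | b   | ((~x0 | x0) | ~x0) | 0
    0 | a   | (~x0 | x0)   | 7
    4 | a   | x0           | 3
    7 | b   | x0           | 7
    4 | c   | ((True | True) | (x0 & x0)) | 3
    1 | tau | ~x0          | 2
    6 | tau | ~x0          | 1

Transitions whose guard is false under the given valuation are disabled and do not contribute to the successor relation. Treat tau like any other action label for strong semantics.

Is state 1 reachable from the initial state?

Answer: UNREACHABLE

Working:
Guard filter leaves 9 enabled edge(s).
depth 0: {0}
depth 1: {7}  now seen {0,7}
depth 2: {2}  now seen {0,2,7}
Reach set: {0,2,7}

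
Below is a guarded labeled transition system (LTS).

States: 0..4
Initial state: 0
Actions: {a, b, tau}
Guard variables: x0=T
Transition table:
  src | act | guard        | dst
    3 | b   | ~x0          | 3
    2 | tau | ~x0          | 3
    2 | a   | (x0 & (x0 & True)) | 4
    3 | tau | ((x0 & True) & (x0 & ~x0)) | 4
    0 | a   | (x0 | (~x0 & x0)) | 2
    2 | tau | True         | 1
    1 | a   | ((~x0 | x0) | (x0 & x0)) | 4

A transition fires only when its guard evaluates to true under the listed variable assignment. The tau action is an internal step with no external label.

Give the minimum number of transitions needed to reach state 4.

BFS to 4:
  Layer 0: {0}
  Layer 1: {2}
  Layer 2: {1,4}
first hit 4 at d=2 via a·a

Answer: 2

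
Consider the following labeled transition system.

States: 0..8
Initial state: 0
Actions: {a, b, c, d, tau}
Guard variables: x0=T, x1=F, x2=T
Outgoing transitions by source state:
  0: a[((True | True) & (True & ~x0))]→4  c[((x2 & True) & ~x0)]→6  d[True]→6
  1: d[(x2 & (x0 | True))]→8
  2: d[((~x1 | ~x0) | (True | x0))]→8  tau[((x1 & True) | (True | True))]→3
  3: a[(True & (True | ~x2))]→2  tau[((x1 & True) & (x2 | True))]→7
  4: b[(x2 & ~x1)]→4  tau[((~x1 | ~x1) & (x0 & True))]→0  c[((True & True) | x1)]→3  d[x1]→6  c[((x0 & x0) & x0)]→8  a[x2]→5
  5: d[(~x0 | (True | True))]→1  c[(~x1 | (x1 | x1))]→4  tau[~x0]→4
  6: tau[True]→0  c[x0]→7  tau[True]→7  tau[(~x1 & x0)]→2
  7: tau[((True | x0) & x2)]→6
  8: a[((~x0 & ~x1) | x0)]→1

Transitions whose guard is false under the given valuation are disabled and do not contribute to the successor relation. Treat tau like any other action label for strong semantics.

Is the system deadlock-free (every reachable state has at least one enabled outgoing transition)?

Reachable = {0,1,2,3,6,7,8}
  0: d→6  [1 out]
  1: d→8  [1 out]
  2: d→8  tau→3  [2 out]
  3: a→2  [1 out]
  6: c→7  tau→0  tau→2  tau→7  [4 out]
  7: tau→6  [1 out]
  8: a→1  [1 out]

Answer: DEADLOCK-FREE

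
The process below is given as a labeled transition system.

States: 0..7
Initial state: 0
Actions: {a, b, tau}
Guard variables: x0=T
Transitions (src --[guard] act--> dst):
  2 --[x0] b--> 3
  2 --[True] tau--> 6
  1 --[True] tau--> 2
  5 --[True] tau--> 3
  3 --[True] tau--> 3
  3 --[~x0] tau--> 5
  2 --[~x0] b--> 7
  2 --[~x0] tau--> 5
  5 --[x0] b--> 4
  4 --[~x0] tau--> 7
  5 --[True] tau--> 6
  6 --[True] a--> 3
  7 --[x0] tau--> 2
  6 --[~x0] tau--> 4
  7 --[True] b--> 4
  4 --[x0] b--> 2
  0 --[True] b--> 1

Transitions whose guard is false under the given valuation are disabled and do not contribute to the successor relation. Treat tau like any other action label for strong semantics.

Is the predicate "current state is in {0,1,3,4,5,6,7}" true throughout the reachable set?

Safe = {0,1,3,4,5,6,7}
Reachable = {0,1,2,3,6}
  0: ok
  1: ok
  2: VIOLATES
  3: ok
  6: ok
reach 2 via b·tau — violates

Answer: INVARIANT VIOLATED at state 2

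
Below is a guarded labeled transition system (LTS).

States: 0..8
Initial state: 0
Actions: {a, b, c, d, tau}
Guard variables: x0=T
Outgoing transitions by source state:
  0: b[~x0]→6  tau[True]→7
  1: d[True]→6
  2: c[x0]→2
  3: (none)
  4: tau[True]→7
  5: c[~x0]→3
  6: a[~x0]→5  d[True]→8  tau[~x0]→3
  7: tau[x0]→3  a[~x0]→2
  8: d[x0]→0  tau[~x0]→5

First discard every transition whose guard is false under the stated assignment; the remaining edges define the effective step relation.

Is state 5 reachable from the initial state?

Guard filter leaves 7 enabled edge(s).
L0 = {0}
L1 = {7}  total {0,7}
L2 = {3}  total {0,3,7}
Reachable = {0,3,7}

Answer: UNREACHABLE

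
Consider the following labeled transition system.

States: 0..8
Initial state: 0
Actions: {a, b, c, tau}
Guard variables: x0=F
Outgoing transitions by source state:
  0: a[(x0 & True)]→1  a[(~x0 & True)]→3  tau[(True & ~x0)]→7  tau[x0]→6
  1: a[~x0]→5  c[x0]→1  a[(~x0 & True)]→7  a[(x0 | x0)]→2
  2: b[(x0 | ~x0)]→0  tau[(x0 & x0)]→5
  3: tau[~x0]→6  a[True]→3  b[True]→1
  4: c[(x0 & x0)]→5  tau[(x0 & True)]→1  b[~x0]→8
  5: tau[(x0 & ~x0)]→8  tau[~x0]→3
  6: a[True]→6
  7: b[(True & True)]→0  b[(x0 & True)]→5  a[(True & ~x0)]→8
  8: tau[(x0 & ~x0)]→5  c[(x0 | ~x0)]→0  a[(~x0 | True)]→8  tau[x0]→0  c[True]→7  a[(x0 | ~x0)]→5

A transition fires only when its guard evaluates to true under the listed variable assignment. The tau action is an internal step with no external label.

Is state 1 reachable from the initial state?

After dropping false guards: 17 live edges.
Layer 0: {0}
Layer 1: {3,7}  now seen {0,3,7}
Layer 2: {1,6,8}  now seen {0,1,3,6,7,8}
Layer 3: {5}  now seen {0,1,3,5,6,7,8}
Reach set: {0,1,3,5,6,7,8}
trace reaching 1: a·b

Answer: REACHABLE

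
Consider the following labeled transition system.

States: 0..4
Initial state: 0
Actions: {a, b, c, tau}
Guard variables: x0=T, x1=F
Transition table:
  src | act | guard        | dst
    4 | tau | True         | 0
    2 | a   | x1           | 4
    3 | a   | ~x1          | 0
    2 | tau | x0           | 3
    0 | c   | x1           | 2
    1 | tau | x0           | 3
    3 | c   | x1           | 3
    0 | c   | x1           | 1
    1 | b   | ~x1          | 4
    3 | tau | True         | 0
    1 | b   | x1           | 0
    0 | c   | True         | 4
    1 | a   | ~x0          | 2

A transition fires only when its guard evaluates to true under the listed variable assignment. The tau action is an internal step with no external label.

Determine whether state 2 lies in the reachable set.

Answer: UNREACHABLE

Trace:
7 transition(s) survive guard evaluation.
depth 0: {0}
depth 1: {4}  total {0,4}
R = {0,4}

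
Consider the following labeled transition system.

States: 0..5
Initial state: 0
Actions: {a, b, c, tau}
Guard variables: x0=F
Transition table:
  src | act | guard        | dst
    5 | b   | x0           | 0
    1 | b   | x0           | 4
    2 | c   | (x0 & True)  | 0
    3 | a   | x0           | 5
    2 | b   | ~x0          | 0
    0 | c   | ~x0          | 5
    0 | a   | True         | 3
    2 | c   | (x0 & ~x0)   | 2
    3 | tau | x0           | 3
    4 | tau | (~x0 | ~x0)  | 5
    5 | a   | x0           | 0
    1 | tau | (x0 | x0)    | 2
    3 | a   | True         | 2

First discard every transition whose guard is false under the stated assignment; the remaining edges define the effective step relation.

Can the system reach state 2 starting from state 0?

Answer: REACHABLE

Trace:
After dropping false guards: 5 live edges.
Layer 0: {0}
Layer 1: {3,5}  total {0,3,5}
Layer 2: {2}  total {0,2,3,5}
Reachable = {0,2,3,5}
Path to 2: a·a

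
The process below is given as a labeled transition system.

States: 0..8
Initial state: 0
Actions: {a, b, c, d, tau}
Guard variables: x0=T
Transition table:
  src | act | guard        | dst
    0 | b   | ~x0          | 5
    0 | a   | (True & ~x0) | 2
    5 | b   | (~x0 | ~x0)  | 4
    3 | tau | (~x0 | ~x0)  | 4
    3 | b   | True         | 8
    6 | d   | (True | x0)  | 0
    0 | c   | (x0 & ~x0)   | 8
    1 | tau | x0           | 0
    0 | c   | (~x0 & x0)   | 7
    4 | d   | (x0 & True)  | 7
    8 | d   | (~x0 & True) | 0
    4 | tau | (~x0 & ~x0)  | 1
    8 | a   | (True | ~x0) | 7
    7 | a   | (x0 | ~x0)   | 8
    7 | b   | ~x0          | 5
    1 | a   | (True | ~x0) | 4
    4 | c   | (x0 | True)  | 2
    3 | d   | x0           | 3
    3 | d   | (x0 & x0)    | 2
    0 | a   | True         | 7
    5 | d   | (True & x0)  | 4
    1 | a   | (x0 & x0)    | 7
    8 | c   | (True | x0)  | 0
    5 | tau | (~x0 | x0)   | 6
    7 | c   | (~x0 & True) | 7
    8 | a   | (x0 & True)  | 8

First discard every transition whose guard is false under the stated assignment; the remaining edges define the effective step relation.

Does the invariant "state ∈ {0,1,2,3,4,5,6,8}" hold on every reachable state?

Answer: INVARIANT VIOLATED at state 7

Trace:
Allowed set {0,1,2,3,4,5,6,8}
R = {0,7,8}
  0: ok
  7: outside
  8: ok
counterexample path to 7: a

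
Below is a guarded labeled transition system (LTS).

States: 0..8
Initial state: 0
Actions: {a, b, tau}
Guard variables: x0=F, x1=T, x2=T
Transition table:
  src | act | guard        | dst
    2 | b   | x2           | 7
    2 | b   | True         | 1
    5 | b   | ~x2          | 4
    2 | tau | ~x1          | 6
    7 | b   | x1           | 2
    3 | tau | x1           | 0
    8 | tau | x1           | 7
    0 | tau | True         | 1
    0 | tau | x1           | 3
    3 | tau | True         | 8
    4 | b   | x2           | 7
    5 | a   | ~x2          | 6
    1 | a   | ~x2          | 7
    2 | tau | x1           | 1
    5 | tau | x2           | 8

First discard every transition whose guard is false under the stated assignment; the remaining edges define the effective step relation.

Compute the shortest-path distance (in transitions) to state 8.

BFS to 8:
  depth 0: {0}
  depth 1: {1,3}
  depth 2: {8}
8 enters at depth 2; path tau·tau

Answer: 2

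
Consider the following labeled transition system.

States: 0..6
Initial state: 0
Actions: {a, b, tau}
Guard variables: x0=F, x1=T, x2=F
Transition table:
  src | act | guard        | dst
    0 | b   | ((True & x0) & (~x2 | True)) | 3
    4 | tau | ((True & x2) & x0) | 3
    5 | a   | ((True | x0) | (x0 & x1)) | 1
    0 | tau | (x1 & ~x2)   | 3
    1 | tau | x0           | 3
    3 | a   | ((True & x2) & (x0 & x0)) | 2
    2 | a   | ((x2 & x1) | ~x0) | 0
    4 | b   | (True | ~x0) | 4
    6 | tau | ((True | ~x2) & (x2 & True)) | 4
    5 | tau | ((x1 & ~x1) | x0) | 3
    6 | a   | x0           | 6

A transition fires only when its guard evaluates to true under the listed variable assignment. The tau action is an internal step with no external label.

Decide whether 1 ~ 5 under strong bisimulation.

Compute ~ classes (split until stable):
  π0 = {{0,1,2,3,4,5,6}}
  π1 = {{0},{1,3,6},{2,5},{4}}
  π2 = {{0},{1,3,6},{2},{4},{5}}
stable after 3 split(s): 5 block(s)
[1]={1,3,6}  [5]={5}

Answer: NOT BISIMILAR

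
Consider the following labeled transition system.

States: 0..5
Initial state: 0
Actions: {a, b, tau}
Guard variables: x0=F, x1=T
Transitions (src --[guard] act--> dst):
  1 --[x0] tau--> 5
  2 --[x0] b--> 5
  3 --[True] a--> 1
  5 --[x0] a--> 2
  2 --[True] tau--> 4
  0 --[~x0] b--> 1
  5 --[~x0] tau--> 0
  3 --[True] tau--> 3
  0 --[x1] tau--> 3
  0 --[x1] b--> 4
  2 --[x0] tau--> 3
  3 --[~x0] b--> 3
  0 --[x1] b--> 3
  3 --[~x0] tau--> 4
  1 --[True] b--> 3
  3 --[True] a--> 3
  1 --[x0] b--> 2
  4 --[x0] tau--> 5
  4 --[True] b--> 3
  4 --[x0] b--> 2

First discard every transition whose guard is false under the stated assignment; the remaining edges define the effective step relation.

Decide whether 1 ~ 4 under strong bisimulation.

Answer: BISIMILAR

Trace:
Refine partition for ~:
  round 0: {{0,1,2,3,4,5}}
  round 1: {{0},{1,4},{2,5},{3}}
  round 2: {{0},{1,4},{2},{3},{5}}
5 equivalence class(es) (converged in 3)
1∈{1,4}, 4∈{1,4}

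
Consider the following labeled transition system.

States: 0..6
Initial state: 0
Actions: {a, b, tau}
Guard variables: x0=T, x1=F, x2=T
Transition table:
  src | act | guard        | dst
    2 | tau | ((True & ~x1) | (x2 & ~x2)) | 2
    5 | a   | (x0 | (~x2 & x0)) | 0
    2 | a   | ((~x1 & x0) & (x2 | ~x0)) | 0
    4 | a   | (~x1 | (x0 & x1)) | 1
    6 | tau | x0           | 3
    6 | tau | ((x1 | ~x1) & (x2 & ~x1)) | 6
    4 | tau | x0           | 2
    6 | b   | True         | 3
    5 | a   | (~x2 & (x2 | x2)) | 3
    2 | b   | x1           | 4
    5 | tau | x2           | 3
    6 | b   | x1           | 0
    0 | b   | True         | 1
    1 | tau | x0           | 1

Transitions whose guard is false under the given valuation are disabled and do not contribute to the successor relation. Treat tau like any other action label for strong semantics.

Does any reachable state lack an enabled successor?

Answer: DEADLOCK-FREE

Trace:
Reachable = {0,1}
  0: b→1  [1 out]
  1: tau→1  [1 out]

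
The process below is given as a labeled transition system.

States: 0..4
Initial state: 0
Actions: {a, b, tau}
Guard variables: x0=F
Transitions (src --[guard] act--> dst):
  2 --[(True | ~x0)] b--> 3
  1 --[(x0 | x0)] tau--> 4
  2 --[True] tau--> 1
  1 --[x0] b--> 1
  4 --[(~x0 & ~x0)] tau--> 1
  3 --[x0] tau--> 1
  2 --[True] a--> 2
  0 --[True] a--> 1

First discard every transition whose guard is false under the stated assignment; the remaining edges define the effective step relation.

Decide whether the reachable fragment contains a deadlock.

Answer: DEADLOCK at state 1

Working:
R = {0,1}
  0: a→1  [1 out]
  1: ∅  [no exit]
witness 1: a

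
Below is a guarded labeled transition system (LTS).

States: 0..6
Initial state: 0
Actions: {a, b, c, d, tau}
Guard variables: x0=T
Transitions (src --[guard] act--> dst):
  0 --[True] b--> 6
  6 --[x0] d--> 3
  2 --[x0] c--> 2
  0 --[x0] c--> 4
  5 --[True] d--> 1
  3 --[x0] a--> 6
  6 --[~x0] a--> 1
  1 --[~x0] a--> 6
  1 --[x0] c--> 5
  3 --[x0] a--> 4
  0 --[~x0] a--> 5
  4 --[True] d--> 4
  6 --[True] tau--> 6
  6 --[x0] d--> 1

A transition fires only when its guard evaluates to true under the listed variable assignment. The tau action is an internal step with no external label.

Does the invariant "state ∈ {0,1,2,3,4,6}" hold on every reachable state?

Answer: INVARIANT VIOLATED at state 5

Working:
Allowed set {0,1,2,3,4,6}
R = {0,1,3,4,5,6}
  0: ✓
  1: ✓
  3: ✓
  4: ✓
  5: VIOLATES
  6: ✓
counterexample path to 5: b·d·c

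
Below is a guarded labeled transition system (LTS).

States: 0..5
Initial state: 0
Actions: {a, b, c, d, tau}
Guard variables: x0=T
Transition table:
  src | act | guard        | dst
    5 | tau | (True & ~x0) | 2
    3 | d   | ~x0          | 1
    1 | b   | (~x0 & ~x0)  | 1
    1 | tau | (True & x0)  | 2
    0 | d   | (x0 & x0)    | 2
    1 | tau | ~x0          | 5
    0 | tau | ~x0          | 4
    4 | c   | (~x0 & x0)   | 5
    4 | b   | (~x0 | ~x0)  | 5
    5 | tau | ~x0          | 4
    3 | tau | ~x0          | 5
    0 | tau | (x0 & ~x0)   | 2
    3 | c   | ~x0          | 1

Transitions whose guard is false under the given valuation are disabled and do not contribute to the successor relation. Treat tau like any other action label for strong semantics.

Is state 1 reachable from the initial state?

Guard filter leaves 2 enabled edge(s).
L0 = {0}
L1 = {2}  cumulative {0,2}
Reach set: {0,2}

Answer: UNREACHABLE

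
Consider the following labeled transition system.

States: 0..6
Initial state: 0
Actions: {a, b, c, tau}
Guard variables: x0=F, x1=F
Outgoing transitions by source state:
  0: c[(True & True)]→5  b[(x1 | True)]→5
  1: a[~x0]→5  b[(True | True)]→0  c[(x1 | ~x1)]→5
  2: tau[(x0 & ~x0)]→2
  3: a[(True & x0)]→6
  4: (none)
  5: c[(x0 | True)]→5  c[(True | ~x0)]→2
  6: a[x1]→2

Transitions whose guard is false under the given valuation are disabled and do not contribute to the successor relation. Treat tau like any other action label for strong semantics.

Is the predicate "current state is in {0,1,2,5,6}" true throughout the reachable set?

Inv-set: {0,1,2,5,6}
R = {0,2,5}
  0: ok
  2: ok
  5: ok

Answer: INVARIANT HOLDS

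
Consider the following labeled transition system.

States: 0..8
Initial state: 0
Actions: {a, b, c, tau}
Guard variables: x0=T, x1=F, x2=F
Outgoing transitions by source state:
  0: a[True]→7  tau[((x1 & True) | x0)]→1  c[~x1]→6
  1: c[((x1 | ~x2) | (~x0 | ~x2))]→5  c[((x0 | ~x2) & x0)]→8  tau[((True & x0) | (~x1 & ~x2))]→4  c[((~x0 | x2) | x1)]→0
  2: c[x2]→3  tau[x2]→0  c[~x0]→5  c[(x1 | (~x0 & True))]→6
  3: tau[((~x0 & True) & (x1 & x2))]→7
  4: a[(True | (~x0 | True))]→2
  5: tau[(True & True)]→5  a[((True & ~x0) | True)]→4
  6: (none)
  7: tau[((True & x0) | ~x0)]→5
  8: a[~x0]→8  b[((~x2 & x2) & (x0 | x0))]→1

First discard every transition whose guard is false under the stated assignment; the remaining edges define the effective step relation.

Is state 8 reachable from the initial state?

Answer: REACHABLE

Trace:
10 transition(s) survive guard evaluation.
depth 0: {0}
depth 1: {1,6,7}  cumulative {0,1,6,7}
depth 2: {4,5,8}  cumulative {0,1,4,5,6,7,8}
depth 3: {2}  cumulative {0,1,2,4,5,6,7,8}
Reachable = {0,1,2,4,5,6,7,8}
trace reaching 8: tau·c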